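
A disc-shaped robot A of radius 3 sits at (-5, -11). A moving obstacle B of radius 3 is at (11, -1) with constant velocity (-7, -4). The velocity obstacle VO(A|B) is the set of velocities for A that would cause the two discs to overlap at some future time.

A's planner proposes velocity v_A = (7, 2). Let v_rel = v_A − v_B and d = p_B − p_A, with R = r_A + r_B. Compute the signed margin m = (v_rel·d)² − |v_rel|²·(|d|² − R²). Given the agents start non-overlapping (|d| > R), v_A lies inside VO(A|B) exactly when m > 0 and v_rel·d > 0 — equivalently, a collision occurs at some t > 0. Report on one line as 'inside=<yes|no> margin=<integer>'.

d = (16, 10),  |d|² = 356;  R = 3+3 = 6,  c = 356−6² = 320
v_rel = (14, 6),  |v_rel|² = 232;  v_rel·d = (14)·(16) + (6)·(10) = 284
232·t² − 568·t + 320 = 0  ⇒  m = 284² − 232·320 = 6416
m = 6416 > 0,  v_rel·d = 284 > 0  ⇒  inside

inside=yes margin=6416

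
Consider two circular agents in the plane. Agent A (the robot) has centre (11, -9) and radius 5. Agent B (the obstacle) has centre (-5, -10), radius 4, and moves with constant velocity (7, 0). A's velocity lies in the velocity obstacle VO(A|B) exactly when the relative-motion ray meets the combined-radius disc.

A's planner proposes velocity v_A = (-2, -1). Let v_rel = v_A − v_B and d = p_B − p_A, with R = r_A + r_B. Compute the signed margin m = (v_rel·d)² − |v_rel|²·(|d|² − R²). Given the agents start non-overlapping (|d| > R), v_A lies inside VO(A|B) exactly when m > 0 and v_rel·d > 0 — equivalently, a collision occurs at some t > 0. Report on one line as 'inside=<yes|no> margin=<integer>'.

d = (-16, -1),  |d|² = 257;  R = 5+4 = 9,  c = 257−9² = 176
v_rel = (-9, -1),  |v_rel|² = 82;  v_rel·d = (-9)·(-16) + (-1)·(-1) = 145
82·t² − 290·t + 176 = 0  ⇒  m = 145² − 82·176 = 6593
m = 6593 > 0,  v_rel·d = 145 > 0  ⇒  inside

inside=yes margin=6593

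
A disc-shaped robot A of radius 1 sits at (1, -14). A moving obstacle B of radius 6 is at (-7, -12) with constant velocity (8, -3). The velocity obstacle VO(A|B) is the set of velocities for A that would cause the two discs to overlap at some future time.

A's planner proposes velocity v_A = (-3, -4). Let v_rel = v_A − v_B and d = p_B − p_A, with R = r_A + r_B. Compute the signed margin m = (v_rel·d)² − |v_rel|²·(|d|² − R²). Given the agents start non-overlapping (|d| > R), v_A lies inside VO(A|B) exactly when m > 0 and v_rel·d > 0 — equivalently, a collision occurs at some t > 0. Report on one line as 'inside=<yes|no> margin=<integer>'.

d = (-8, 2),  |d|² = 68;  R = 1+6 = 7,  c = 68−7² = 19
v_rel = (-11, -1),  |v_rel|² = 122;  v_rel·d = (-11)·(-8) + (-1)·(2) = 86
122·t² − 172·t + 19 = 0  ⇒  m = 86² − 122·19 = 5078
m = 5078 > 0,  v_rel·d = 86 > 0  ⇒  inside

inside=yes margin=5078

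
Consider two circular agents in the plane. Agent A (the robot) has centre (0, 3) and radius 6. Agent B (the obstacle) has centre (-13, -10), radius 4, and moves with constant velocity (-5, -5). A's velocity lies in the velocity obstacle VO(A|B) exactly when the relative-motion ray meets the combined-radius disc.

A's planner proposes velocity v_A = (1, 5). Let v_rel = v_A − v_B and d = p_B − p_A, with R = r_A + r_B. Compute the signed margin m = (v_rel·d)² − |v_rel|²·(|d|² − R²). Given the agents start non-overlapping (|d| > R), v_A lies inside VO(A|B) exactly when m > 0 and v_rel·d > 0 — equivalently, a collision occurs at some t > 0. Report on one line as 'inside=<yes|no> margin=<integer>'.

d = (-13, -13),  |d|² = 338;  R = 6+4 = 10,  c = 338−10² = 238
v_rel = (6, 10),  |v_rel|² = 136;  v_rel·d = (6)·(-13) + (10)·(-13) = -208
136·t² + 416·t + 238 = 0  ⇒  m = (-208)² − 136·238 = 10896
m = 10896 > 0,  v_rel·d = -208 < 0  ⇒  outside

inside=no margin=10896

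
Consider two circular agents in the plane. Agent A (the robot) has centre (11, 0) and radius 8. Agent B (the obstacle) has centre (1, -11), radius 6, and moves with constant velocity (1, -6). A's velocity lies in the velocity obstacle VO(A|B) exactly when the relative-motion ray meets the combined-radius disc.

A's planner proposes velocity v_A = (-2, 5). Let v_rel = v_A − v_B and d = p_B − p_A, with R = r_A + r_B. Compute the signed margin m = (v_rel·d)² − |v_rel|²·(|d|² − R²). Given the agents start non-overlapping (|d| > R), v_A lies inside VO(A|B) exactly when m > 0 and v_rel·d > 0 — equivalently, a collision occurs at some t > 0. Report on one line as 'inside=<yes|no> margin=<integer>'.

d = (-10, -11),  |d|² = 221;  R = 8+6 = 14,  c = 221−14² = 25
v_rel = (-3, 11),  |v_rel|² = 130;  v_rel·d = (-3)·(-10) + (11)·(-11) = -91
130·t² + 182·t + 25 = 0  ⇒  m = (-91)² − 130·25 = 5031
m = 5031 > 0,  v_rel·d = -91 < 0  ⇒  outside

inside=no margin=5031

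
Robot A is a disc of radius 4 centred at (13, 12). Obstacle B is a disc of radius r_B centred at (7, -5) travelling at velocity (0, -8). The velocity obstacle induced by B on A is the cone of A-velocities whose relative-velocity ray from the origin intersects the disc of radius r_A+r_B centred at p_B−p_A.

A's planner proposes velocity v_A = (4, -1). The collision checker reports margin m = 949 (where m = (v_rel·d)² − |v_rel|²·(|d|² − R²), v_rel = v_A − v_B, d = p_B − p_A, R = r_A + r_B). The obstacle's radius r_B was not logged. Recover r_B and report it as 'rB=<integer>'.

m = 949
d = (-6, -17);  v_rel = (4, 7),  |v_rel|² = 65
v_rel×d = (4)·(-17) − (7)·(-6) = -26
since m = R²·65 − (-26)²:  R² = (676 + 949) / 65 = 25
R = √25 = 5  ⇒  r_B = 5 − 4 = 1

rB=1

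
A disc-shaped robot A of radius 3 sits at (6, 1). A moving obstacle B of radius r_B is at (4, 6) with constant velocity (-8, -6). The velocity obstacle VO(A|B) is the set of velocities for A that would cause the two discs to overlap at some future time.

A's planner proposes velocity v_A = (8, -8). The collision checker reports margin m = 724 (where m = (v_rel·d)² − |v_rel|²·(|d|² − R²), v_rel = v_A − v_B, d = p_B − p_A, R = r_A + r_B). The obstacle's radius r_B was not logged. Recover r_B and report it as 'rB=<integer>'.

m = 724
d = (-2, 5);  v_rel = (16, -2),  |v_rel|² = 260
v_rel×d = (16)·(5) − (-2)·(-2) = 76
since m = R²·260 − 76²:  R² = (5776 + 724) / 260 = 25
R = √25 = 5  ⇒  r_B = 5 − 3 = 2

rB=2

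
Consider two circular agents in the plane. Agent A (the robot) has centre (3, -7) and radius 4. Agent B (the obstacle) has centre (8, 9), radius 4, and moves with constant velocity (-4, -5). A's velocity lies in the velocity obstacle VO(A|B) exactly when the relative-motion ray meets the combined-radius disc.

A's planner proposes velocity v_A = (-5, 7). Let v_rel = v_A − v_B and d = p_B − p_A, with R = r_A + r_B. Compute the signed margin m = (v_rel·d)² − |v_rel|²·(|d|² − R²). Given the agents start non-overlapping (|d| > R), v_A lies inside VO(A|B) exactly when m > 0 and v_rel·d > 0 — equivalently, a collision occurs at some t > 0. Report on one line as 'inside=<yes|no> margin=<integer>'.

d = (5, 16),  |d|² = 281;  R = 4+4 = 8,  c = 281−8² = 217
v_rel = (-1, 12),  |v_rel|² = 145;  v_rel·d = (-1)·(5) + (12)·(16) = 187
145·t² − 374·t + 217 = 0  ⇒  m = 187² − 145·217 = 3504
m = 3504 > 0,  v_rel·d = 187 > 0  ⇒  inside

inside=yes margin=3504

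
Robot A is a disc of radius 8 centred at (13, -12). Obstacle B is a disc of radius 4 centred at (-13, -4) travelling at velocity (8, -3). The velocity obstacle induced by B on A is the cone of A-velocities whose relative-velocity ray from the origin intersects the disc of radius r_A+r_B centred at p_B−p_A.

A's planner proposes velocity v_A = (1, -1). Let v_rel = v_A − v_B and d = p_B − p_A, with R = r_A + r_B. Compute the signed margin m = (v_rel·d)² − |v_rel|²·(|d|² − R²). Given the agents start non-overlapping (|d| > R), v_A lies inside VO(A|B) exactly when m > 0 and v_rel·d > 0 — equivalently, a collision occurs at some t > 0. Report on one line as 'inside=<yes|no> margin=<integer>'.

d = (-26, 8),  |d|² = 740;  R = 8+4 = 12,  c = 740−12² = 596
v_rel = (-7, 2),  |v_rel|² = 53;  v_rel·d = (-7)·(-26) + (2)·(8) = 198
53·t² − 396·t + 596 = 0  ⇒  m = 198² − 53·596 = 7616
m = 7616 > 0,  v_rel·d = 198 > 0  ⇒  inside

inside=yes margin=7616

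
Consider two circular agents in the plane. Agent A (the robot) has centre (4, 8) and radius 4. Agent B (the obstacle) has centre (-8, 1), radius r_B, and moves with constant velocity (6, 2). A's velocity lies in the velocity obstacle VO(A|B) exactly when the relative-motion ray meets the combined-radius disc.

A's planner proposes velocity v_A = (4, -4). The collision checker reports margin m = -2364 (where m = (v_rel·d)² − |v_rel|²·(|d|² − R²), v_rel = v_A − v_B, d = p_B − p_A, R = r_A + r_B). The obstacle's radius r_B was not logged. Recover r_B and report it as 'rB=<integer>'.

m = -2364
d = (-12, -7);  v_rel = (-2, -6),  |v_rel|² = 40
v_rel×d = (-2)·(-7) − (-6)·(-12) = -58
since m = R²·40 − (-58)²:  R² = (3364 + -2364) / 40 = 25
R = √25 = 5  ⇒  r_B = 5 − 4 = 1

rB=1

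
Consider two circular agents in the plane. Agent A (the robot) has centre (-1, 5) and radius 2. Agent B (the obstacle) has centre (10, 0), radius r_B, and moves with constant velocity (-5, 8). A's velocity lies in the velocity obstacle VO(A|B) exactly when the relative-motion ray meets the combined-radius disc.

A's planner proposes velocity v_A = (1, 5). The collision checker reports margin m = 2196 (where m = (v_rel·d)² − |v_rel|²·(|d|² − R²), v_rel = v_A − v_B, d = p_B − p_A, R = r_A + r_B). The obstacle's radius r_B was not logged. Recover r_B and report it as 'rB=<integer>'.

m = 2196
d = (11, -5);  v_rel = (6, -3),  |v_rel|² = 45
v_rel×d = (6)·(-5) − (-3)·(11) = 3
since m = R²·45 − 3²:  R² = (9 + 2196) / 45 = 49
R = √49 = 7  ⇒  r_B = 7 − 2 = 5

rB=5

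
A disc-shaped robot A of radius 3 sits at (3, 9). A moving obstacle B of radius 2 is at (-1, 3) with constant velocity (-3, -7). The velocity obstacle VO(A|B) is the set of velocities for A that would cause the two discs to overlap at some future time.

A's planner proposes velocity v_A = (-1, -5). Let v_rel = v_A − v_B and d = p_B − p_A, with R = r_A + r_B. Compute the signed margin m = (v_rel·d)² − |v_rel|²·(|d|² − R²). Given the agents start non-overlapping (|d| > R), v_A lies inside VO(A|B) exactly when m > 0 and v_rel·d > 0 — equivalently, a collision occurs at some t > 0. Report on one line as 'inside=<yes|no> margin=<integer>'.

d = (-4, -6),  |d|² = 52;  R = 3+2 = 5,  c = 52−5² = 27
v_rel = (2, 2),  |v_rel|² = 8;  v_rel·d = (2)·(-4) + (2)·(-6) = -20
8·t² + 40·t + 27 = 0  ⇒  m = (-20)² − 8·27 = 184
m = 184 > 0,  v_rel·d = -20 < 0  ⇒  outside

inside=no margin=184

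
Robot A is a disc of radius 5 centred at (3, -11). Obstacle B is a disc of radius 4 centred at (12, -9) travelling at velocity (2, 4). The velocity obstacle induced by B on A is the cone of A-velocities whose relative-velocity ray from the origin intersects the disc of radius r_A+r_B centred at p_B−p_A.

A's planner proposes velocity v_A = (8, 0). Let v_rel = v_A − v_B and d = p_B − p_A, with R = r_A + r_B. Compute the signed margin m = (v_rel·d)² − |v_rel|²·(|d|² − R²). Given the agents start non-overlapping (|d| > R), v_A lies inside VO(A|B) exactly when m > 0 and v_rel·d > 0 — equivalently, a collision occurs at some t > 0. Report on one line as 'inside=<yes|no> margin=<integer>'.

d = (9, 2),  |d|² = 85;  R = 5+4 = 9,  c = 85−9² = 4
v_rel = (6, -4),  |v_rel|² = 52;  v_rel·d = (6)·(9) + (-4)·(2) = 46
52·t² − 92·t + 4 = 0  ⇒  m = 46² − 52·4 = 1908
m = 1908 > 0,  v_rel·d = 46 > 0  ⇒  inside

inside=yes margin=1908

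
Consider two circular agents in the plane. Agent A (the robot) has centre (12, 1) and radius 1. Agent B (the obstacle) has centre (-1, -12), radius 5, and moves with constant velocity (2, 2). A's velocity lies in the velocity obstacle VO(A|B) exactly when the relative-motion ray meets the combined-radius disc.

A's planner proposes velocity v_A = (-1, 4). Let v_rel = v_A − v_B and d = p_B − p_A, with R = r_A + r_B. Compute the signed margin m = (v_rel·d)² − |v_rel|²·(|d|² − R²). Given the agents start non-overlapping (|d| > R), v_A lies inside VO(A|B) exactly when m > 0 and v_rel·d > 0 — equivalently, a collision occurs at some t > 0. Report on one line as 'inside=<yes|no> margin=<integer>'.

d = (-13, -13),  |d|² = 338;  R = 1+5 = 6,  c = 338−6² = 302
v_rel = (-3, 2),  |v_rel|² = 13;  v_rel·d = (-3)·(-13) + (2)·(-13) = 13
13·t² − 26·t + 302 = 0  ⇒  m = 13² − 13·302 = -3757
m = -3757 < 0,  v_rel·d = 13 > 0  ⇒  outside

inside=no margin=-3757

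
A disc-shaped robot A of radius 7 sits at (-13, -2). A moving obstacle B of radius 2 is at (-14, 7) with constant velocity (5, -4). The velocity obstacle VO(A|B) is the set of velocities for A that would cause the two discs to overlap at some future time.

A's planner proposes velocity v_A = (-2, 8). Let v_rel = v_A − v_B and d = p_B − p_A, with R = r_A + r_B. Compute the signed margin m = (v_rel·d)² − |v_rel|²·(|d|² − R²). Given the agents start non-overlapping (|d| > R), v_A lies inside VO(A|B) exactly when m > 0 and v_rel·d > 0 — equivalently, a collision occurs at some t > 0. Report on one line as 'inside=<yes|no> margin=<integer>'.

d = (-1, 9),  |d|² = 82;  R = 7+2 = 9,  c = 82−9² = 1
v_rel = (-7, 12),  |v_rel|² = 193;  v_rel·d = (-7)·(-1) + (12)·(9) = 115
193·t² − 230·t + 1 = 0  ⇒  m = 115² − 193·1 = 13032
m = 13032 > 0,  v_rel·d = 115 > 0  ⇒  inside

inside=yes margin=13032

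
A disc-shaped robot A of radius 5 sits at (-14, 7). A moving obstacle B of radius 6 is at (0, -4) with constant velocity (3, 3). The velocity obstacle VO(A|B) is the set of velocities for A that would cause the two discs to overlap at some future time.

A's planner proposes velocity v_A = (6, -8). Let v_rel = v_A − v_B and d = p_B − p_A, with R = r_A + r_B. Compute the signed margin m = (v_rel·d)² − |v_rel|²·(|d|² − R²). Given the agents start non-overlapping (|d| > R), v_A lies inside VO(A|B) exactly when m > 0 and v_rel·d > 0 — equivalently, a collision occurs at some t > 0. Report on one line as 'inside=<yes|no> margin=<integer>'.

d = (14, -11),  |d|² = 317;  R = 5+6 = 11,  c = 317−11² = 196
v_rel = (3, -11),  |v_rel|² = 130;  v_rel·d = (3)·(14) + (-11)·(-11) = 163
130·t² − 326·t + 196 = 0  ⇒  m = 163² − 130·196 = 1089
m = 1089 > 0,  v_rel·d = 163 > 0  ⇒  inside

inside=yes margin=1089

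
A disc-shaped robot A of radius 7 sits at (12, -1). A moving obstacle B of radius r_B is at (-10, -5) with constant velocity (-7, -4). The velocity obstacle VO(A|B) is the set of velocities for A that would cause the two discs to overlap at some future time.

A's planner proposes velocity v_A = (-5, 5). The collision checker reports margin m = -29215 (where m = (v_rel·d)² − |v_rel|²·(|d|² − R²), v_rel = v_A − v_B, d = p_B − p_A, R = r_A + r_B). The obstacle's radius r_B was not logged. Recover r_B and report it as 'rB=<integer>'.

m = -29215
d = (-22, -4);  v_rel = (2, 9),  |v_rel|² = 85
v_rel×d = (2)·(-4) − (9)·(-22) = 190
since m = R²·85 − 190²:  R² = (36100 + -29215) / 85 = 81
R = √81 = 9  ⇒  r_B = 9 − 7 = 2

rB=2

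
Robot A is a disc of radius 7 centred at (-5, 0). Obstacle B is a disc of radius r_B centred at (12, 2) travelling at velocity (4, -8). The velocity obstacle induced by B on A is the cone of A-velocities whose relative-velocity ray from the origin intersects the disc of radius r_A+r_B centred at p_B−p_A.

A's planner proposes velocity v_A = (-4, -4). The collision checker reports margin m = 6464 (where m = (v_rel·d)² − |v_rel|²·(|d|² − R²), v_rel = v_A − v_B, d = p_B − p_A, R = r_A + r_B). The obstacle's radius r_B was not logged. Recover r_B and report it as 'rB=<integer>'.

m = 6464
d = (17, 2);  v_rel = (-8, 4),  |v_rel|² = 80
v_rel×d = (-8)·(2) − (4)·(17) = -84
since m = R²·80 − (-84)²:  R² = (7056 + 6464) / 80 = 169
R = √169 = 13  ⇒  r_B = 13 − 7 = 6

rB=6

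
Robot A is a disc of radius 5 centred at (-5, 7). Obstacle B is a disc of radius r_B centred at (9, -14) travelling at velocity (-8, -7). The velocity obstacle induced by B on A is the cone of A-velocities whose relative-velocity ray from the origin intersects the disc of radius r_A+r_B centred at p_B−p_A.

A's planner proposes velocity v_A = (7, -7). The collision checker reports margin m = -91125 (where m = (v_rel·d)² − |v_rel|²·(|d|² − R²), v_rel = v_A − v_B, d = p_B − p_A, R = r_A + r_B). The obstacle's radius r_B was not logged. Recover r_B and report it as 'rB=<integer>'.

m = -91125
d = (14, -21);  v_rel = (15, 0),  |v_rel|² = 225
v_rel×d = (15)·(-21) − (0)·(14) = -315
since m = R²·225 − (-315)²:  R² = (99225 + -91125) / 225 = 36
R = √36 = 6  ⇒  r_B = 6 − 5 = 1

rB=1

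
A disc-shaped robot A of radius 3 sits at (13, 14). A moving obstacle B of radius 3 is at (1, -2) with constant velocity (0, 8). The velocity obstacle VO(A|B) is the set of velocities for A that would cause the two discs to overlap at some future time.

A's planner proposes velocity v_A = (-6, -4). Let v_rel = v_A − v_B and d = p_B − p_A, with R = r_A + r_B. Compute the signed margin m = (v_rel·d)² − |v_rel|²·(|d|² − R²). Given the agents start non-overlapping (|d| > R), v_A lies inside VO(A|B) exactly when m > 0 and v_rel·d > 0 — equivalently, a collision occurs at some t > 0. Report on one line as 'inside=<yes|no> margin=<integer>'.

d = (-12, -16),  |d|² = 400;  R = 3+3 = 6,  c = 400−6² = 364
v_rel = (-6, -12),  |v_rel|² = 180;  v_rel·d = (-6)·(-12) + (-12)·(-16) = 264
180·t² − 528·t + 364 = 0  ⇒  m = 264² − 180·364 = 4176
m = 4176 > 0,  v_rel·d = 264 > 0  ⇒  inside

inside=yes margin=4176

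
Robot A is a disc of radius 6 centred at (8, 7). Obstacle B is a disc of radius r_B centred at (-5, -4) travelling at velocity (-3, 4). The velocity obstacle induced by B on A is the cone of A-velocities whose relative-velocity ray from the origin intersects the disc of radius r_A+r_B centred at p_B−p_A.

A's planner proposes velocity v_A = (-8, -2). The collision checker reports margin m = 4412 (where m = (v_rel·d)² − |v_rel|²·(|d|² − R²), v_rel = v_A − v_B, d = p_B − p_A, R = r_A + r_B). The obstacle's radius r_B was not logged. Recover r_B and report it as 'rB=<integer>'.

m = 4412
d = (-13, -11);  v_rel = (-5, -6),  |v_rel|² = 61
v_rel×d = (-5)·(-11) − (-6)·(-13) = -23
since m = R²·61 − (-23)²:  R² = (529 + 4412) / 61 = 81
R = √81 = 9  ⇒  r_B = 9 − 6 = 3

rB=3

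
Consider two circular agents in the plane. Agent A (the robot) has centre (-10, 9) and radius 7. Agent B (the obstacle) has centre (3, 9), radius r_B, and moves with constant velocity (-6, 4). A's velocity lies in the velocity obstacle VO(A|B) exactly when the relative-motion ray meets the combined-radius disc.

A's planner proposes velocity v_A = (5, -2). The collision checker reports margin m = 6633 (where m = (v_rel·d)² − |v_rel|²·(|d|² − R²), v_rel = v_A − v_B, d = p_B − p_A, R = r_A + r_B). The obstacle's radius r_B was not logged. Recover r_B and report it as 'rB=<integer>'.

m = 6633
d = (13, 0);  v_rel = (11, -6),  |v_rel|² = 157
v_rel×d = (11)·(0) − (-6)·(13) = 78
since m = R²·157 − 78²:  R² = (6084 + 6633) / 157 = 81
R = √81 = 9  ⇒  r_B = 9 − 7 = 2

rB=2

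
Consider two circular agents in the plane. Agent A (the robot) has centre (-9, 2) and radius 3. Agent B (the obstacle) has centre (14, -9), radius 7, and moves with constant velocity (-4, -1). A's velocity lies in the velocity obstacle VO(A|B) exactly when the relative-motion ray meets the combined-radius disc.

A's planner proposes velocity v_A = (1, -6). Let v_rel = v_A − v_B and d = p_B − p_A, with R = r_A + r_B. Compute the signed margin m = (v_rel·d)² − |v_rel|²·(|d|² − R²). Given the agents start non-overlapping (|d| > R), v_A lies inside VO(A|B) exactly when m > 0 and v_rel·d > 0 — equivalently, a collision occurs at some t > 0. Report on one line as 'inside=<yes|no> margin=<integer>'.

d = (23, -11),  |d|² = 650;  R = 3+7 = 10,  c = 650−10² = 550
v_rel = (5, -5),  |v_rel|² = 50;  v_rel·d = (5)·(23) + (-5)·(-11) = 170
50·t² − 340·t + 550 = 0  ⇒  m = 170² − 50·550 = 1400
m = 1400 > 0,  v_rel·d = 170 > 0  ⇒  inside

inside=yes margin=1400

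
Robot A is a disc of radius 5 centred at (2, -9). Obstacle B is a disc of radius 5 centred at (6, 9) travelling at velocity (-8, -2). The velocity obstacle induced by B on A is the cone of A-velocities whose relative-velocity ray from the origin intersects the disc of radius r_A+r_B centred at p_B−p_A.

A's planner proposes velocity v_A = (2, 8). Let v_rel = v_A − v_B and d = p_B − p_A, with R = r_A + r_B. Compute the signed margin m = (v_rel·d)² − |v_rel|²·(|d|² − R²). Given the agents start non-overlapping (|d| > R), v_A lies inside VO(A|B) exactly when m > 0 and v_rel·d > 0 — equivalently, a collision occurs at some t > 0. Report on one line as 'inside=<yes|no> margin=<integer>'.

d = (4, 18),  |d|² = 340;  R = 5+5 = 10,  c = 340−10² = 240
v_rel = (10, 10),  |v_rel|² = 200;  v_rel·d = (10)·(4) + (10)·(18) = 220
200·t² − 440·t + 240 = 0  ⇒  m = 220² − 200·240 = 400
m = 400 > 0,  v_rel·d = 220 > 0  ⇒  inside

inside=yes margin=400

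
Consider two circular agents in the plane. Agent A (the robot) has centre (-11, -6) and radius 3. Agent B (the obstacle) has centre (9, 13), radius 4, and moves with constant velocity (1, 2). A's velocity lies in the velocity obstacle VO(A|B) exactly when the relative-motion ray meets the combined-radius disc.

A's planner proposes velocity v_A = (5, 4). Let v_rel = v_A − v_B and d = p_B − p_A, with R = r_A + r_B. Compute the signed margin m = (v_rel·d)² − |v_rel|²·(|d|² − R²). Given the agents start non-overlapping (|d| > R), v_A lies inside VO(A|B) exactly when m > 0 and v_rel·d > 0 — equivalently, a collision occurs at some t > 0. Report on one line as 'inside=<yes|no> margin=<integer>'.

d = (20, 19),  |d|² = 761;  R = 3+4 = 7,  c = 761−7² = 712
v_rel = (4, 2),  |v_rel|² = 20;  v_rel·d = (4)·(20) + (2)·(19) = 118
20·t² − 236·t + 712 = 0  ⇒  m = 118² − 20·712 = -316
m = -316 < 0,  v_rel·d = 118 > 0  ⇒  outside

inside=no margin=-316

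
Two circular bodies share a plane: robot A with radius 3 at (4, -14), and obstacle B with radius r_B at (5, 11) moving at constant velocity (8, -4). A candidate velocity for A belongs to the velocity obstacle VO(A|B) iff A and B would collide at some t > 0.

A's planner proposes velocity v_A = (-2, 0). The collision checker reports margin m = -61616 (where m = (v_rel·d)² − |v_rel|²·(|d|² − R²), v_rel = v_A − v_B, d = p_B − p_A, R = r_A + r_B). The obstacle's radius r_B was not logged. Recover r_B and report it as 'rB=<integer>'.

m = -61616
d = (1, 25);  v_rel = (-10, 4),  |v_rel|² = 116
v_rel×d = (-10)·(25) − (4)·(1) = -254
since m = R²·116 − (-254)²:  R² = (64516 + -61616) / 116 = 25
R = √25 = 5  ⇒  r_B = 5 − 3 = 2

rB=2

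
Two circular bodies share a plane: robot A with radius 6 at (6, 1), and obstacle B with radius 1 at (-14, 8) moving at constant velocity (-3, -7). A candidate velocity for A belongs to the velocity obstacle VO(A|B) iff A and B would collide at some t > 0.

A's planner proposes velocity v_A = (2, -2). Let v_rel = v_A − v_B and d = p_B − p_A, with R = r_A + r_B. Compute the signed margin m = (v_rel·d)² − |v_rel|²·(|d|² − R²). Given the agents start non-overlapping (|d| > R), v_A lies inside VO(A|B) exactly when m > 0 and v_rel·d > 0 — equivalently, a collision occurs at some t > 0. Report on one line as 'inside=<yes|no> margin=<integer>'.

d = (-20, 7),  |d|² = 449;  R = 6+1 = 7,  c = 449−7² = 400
v_rel = (5, 5),  |v_rel|² = 50;  v_rel·d = (5)·(-20) + (5)·(7) = -65
50·t² + 130·t + 400 = 0  ⇒  m = (-65)² − 50·400 = -15775
m = -15775 < 0,  v_rel·d = -65 < 0  ⇒  outside

inside=no margin=-15775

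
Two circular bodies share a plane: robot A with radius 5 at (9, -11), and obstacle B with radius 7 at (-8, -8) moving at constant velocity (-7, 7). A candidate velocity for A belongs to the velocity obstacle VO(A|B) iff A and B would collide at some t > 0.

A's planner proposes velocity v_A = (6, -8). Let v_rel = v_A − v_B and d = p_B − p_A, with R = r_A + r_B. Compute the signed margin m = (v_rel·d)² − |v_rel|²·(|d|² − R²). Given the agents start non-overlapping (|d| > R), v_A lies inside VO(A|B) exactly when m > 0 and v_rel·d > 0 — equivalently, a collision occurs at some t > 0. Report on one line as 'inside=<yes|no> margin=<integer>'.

d = (-17, 3),  |d|² = 298;  R = 5+7 = 12,  c = 298−12² = 154
v_rel = (13, -15),  |v_rel|² = 394;  v_rel·d = (13)·(-17) + (-15)·(3) = -266
394·t² + 532·t + 154 = 0  ⇒  m = (-266)² − 394·154 = 10080
m = 10080 > 0,  v_rel·d = -266 < 0  ⇒  outside

inside=no margin=10080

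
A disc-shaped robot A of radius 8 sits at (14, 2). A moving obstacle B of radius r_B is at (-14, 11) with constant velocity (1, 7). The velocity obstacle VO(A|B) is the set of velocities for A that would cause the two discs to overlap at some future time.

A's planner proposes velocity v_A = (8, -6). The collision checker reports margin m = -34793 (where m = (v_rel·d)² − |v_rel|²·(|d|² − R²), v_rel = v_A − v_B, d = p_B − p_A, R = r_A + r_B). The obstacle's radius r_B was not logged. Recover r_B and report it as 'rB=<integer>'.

m = -34793
d = (-28, 9);  v_rel = (7, -13),  |v_rel|² = 218
v_rel×d = (7)·(9) − (-13)·(-28) = -301
since m = R²·218 − (-301)²:  R² = (90601 + -34793) / 218 = 256
R = √256 = 16  ⇒  r_B = 16 − 8 = 8

rB=8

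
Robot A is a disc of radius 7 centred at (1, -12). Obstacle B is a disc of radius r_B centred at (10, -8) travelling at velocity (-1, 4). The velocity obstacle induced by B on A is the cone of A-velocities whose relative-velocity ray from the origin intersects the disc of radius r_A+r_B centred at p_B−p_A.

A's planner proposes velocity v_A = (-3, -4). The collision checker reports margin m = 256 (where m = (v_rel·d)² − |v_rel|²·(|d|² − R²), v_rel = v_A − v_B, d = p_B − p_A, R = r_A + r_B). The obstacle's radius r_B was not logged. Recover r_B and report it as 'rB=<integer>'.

m = 256
d = (9, 4);  v_rel = (-2, -8),  |v_rel|² = 68
v_rel×d = (-2)·(4) − (-8)·(9) = 64
since m = R²·68 − 64²:  R² = (4096 + 256) / 68 = 64
R = √64 = 8  ⇒  r_B = 8 − 7 = 1

rB=1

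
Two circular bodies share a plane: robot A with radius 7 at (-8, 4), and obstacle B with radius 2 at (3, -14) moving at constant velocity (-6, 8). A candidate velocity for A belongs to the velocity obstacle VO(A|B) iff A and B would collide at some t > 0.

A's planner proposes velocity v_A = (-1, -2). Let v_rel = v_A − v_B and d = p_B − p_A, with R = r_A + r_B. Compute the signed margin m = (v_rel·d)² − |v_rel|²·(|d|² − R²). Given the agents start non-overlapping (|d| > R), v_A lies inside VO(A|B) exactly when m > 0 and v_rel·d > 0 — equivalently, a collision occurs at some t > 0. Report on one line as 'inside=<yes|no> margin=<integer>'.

d = (11, -18),  |d|² = 445;  R = 7+2 = 9,  c = 445−9² = 364
v_rel = (5, -10),  |v_rel|² = 125;  v_rel·d = (5)·(11) + (-10)·(-18) = 235
125·t² − 470·t + 364 = 0  ⇒  m = 235² − 125·364 = 9725
m = 9725 > 0,  v_rel·d = 235 > 0  ⇒  inside

inside=yes margin=9725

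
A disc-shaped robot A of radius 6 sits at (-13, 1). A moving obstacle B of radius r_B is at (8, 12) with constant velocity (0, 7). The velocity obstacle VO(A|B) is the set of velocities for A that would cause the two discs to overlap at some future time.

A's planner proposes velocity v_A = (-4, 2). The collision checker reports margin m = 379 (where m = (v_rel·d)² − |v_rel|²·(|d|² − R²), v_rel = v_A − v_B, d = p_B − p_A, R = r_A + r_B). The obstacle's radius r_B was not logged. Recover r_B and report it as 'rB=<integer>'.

m = 379
d = (21, 11);  v_rel = (-4, -5),  |v_rel|² = 41
v_rel×d = (-4)·(11) − (-5)·(21) = 61
since m = R²·41 − 61²:  R² = (3721 + 379) / 41 = 100
R = √100 = 10  ⇒  r_B = 10 − 6 = 4

rB=4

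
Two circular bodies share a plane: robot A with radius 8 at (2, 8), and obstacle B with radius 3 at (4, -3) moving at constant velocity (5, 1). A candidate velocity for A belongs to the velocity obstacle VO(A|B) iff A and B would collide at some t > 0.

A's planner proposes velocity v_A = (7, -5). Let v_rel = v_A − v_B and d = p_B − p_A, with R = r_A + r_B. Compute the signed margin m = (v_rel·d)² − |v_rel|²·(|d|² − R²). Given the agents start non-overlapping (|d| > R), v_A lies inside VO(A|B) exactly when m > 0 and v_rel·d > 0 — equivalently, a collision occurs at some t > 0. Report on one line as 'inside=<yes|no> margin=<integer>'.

d = (2, -11),  |d|² = 125;  R = 8+3 = 11,  c = 125−11² = 4
v_rel = (2, -6),  |v_rel|² = 40;  v_rel·d = (2)·(2) + (-6)·(-11) = 70
40·t² − 140·t + 4 = 0  ⇒  m = 70² − 40·4 = 4740
m = 4740 > 0,  v_rel·d = 70 > 0  ⇒  inside

inside=yes margin=4740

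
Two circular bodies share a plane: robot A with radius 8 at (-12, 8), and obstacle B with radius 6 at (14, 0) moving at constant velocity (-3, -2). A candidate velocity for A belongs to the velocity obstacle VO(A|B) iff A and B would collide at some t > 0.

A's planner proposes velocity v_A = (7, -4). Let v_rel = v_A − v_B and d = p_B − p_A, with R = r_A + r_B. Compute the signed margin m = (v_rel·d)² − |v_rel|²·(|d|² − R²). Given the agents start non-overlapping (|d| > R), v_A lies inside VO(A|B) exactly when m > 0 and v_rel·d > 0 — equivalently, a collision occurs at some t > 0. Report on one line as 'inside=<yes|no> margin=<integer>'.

d = (26, -8),  |d|² = 740;  R = 8+6 = 14,  c = 740−14² = 544
v_rel = (10, -2),  |v_rel|² = 104;  v_rel·d = (10)·(26) + (-2)·(-8) = 276
104·t² − 552·t + 544 = 0  ⇒  m = 276² − 104·544 = 19600
m = 19600 > 0,  v_rel·d = 276 > 0  ⇒  inside

inside=yes margin=19600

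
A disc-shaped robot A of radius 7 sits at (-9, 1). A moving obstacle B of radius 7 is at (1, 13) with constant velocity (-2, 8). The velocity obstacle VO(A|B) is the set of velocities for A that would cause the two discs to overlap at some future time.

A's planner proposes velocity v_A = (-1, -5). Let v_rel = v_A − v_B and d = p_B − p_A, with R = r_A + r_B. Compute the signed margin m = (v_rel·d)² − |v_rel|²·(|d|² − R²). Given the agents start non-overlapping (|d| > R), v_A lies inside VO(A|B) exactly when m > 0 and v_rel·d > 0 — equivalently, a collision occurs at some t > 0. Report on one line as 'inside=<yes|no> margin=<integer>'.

d = (10, 12),  |d|² = 244;  R = 7+7 = 14,  c = 244−14² = 48
v_rel = (1, -13),  |v_rel|² = 170;  v_rel·d = (1)·(10) + (-13)·(12) = -146
170·t² + 292·t + 48 = 0  ⇒  m = (-146)² − 170·48 = 13156
m = 13156 > 0,  v_rel·d = -146 < 0  ⇒  outside

inside=no margin=13156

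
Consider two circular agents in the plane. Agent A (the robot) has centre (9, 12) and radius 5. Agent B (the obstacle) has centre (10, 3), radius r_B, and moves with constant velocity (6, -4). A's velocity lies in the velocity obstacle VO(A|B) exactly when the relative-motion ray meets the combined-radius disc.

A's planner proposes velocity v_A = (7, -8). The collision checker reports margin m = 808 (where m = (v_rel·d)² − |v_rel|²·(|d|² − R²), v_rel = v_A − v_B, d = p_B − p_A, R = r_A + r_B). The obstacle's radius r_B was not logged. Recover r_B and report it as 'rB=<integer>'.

m = 808
d = (1, -9);  v_rel = (1, -4),  |v_rel|² = 17
v_rel×d = (1)·(-9) − (-4)·(1) = -5
since m = R²·17 − (-5)²:  R² = (25 + 808) / 17 = 49
R = √49 = 7  ⇒  r_B = 7 − 5 = 2

rB=2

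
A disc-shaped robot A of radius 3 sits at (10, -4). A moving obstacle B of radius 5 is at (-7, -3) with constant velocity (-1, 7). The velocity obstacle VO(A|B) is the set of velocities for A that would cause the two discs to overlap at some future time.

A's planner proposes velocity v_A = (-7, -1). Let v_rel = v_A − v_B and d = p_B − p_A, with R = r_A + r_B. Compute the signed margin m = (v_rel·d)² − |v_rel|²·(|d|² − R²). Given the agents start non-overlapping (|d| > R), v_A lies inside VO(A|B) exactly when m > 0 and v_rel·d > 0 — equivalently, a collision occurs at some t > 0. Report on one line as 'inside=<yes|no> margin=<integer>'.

d = (-17, 1),  |d|² = 290;  R = 3+5 = 8,  c = 290−8² = 226
v_rel = (-6, -8),  |v_rel|² = 100;  v_rel·d = (-6)·(-17) + (-8)·(1) = 94
100·t² − 188·t + 226 = 0  ⇒  m = 94² − 100·226 = -13764
m = -13764 < 0,  v_rel·d = 94 > 0  ⇒  outside

inside=no margin=-13764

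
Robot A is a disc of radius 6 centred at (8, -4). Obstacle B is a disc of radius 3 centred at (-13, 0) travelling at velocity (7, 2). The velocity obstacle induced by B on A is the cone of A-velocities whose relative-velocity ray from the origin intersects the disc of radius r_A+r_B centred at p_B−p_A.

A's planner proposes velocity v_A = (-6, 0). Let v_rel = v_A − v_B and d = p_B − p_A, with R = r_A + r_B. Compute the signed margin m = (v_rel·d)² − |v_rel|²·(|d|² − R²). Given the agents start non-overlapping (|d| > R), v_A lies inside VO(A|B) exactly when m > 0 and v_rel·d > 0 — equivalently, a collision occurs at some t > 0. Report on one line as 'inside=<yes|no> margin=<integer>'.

d = (-21, 4),  |d|² = 457;  R = 6+3 = 9,  c = 457−9² = 376
v_rel = (-13, -2),  |v_rel|² = 173;  v_rel·d = (-13)·(-21) + (-2)·(4) = 265
173·t² − 530·t + 376 = 0  ⇒  m = 265² − 173·376 = 5177
m = 5177 > 0,  v_rel·d = 265 > 0  ⇒  inside

inside=yes margin=5177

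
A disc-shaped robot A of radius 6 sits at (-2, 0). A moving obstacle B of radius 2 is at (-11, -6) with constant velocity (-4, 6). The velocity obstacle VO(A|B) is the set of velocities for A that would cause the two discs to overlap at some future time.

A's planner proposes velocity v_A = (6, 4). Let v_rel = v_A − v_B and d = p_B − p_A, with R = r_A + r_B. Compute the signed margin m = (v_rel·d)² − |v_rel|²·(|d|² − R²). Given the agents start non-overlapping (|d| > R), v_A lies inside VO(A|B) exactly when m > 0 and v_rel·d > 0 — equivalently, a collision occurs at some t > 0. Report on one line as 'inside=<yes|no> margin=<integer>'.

d = (-9, -6),  |d|² = 117;  R = 6+2 = 8,  c = 117−8² = 53
v_rel = (10, -2),  |v_rel|² = 104;  v_rel·d = (10)·(-9) + (-2)·(-6) = -78
104·t² + 156·t + 53 = 0  ⇒  m = (-78)² − 104·53 = 572
m = 572 > 0,  v_rel·d = -78 < 0  ⇒  outside

inside=no margin=572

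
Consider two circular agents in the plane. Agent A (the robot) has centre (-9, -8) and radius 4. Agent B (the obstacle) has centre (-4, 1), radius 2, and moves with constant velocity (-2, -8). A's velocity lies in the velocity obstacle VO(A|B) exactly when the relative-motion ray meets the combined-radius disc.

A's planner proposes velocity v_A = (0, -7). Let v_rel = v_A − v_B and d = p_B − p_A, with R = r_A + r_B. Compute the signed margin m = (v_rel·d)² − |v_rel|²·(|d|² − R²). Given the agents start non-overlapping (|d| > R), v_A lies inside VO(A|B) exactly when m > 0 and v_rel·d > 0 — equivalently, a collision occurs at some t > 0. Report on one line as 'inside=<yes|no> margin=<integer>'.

d = (5, 9),  |d|² = 106;  R = 4+2 = 6,  c = 106−6² = 70
v_rel = (2, 1),  |v_rel|² = 5;  v_rel·d = (2)·(5) + (1)·(9) = 19
5·t² − 38·t + 70 = 0  ⇒  m = 19² − 5·70 = 11
m = 11 > 0,  v_rel·d = 19 > 0  ⇒  inside

inside=yes margin=11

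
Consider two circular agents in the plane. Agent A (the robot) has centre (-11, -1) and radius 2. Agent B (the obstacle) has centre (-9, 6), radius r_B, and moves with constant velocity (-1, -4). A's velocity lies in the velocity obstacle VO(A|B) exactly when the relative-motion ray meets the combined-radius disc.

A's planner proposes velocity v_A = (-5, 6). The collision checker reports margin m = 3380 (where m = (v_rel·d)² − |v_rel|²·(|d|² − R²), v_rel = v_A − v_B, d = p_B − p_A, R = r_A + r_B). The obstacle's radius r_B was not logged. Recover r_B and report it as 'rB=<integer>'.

m = 3380
d = (2, 7);  v_rel = (-4, 10),  |v_rel|² = 116
v_rel×d = (-4)·(7) − (10)·(2) = -48
since m = R²·116 − (-48)²:  R² = (2304 + 3380) / 116 = 49
R = √49 = 7  ⇒  r_B = 7 − 2 = 5

rB=5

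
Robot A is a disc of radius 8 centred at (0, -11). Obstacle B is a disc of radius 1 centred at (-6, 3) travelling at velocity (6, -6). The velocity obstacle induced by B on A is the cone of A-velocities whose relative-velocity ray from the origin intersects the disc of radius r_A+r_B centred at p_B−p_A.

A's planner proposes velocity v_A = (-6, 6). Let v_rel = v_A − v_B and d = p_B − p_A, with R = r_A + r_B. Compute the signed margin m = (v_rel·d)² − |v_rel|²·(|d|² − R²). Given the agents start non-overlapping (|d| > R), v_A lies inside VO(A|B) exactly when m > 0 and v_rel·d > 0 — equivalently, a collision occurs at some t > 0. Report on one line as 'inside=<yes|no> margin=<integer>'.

d = (-6, 14),  |d|² = 232;  R = 8+1 = 9,  c = 232−9² = 151
v_rel = (-12, 12),  |v_rel|² = 288;  v_rel·d = (-12)·(-6) + (12)·(14) = 240
288·t² − 480·t + 151 = 0  ⇒  m = 240² − 288·151 = 14112
m = 14112 > 0,  v_rel·d = 240 > 0  ⇒  inside

inside=yes margin=14112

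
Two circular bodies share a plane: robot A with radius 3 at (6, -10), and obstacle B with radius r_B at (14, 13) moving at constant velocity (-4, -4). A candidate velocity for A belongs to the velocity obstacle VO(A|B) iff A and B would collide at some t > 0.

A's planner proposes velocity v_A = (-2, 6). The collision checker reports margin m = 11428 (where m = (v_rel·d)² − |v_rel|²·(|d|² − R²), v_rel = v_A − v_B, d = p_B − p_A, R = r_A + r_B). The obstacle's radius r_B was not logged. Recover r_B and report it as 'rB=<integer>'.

m = 11428
d = (8, 23);  v_rel = (2, 10),  |v_rel|² = 104
v_rel×d = (2)·(23) − (10)·(8) = -34
since m = R²·104 − (-34)²:  R² = (1156 + 11428) / 104 = 121
R = √121 = 11  ⇒  r_B = 11 − 3 = 8

rB=8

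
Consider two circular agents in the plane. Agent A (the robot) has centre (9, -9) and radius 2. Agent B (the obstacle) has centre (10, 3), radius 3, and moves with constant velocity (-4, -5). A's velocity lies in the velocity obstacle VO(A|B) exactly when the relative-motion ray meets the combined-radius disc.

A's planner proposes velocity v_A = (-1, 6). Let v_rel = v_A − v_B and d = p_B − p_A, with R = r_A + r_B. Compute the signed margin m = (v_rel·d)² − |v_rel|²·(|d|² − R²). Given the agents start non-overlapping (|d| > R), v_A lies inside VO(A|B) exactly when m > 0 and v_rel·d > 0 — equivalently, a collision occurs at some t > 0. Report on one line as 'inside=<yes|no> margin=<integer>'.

d = (1, 12),  |d|² = 145;  R = 2+3 = 5,  c = 145−5² = 120
v_rel = (3, 11),  |v_rel|² = 130;  v_rel·d = (3)·(1) + (11)·(12) = 135
130·t² − 270·t + 120 = 0  ⇒  m = 135² − 130·120 = 2625
m = 2625 > 0,  v_rel·d = 135 > 0  ⇒  inside

inside=yes margin=2625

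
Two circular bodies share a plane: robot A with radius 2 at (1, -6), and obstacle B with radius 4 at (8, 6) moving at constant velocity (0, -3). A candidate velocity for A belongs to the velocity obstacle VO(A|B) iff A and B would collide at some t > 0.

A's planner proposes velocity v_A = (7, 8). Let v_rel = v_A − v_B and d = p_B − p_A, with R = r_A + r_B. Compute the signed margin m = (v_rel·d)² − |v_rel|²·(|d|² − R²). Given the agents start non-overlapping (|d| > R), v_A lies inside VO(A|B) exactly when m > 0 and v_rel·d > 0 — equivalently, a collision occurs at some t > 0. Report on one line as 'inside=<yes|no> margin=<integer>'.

d = (7, 12),  |d|² = 193;  R = 2+4 = 6,  c = 193−6² = 157
v_rel = (7, 11),  |v_rel|² = 170;  v_rel·d = (7)·(7) + (11)·(12) = 181
170·t² − 362·t + 157 = 0  ⇒  m = 181² − 170·157 = 6071
m = 6071 > 0,  v_rel·d = 181 > 0  ⇒  inside

inside=yes margin=6071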